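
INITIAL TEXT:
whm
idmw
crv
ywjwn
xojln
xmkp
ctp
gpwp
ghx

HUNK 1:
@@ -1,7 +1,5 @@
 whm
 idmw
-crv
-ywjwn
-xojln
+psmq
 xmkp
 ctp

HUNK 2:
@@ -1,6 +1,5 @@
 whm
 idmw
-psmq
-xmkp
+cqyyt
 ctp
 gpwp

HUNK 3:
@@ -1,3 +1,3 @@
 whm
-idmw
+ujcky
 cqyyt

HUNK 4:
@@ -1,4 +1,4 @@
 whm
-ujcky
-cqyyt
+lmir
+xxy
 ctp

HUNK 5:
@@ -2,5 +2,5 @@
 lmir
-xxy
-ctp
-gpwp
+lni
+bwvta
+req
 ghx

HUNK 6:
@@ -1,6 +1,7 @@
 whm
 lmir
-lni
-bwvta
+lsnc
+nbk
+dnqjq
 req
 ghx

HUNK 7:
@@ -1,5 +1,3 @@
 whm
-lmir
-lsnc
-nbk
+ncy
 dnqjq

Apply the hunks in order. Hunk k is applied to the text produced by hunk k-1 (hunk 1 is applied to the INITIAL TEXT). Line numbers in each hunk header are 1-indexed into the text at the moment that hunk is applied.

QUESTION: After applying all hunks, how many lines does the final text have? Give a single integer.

Hunk 1: at line 1 remove [crv,ywjwn,xojln] add [psmq] -> 7 lines: whm idmw psmq xmkp ctp gpwp ghx
Hunk 2: at line 1 remove [psmq,xmkp] add [cqyyt] -> 6 lines: whm idmw cqyyt ctp gpwp ghx
Hunk 3: at line 1 remove [idmw] add [ujcky] -> 6 lines: whm ujcky cqyyt ctp gpwp ghx
Hunk 4: at line 1 remove [ujcky,cqyyt] add [lmir,xxy] -> 6 lines: whm lmir xxy ctp gpwp ghx
Hunk 5: at line 2 remove [xxy,ctp,gpwp] add [lni,bwvta,req] -> 6 lines: whm lmir lni bwvta req ghx
Hunk 6: at line 1 remove [lni,bwvta] add [lsnc,nbk,dnqjq] -> 7 lines: whm lmir lsnc nbk dnqjq req ghx
Hunk 7: at line 1 remove [lmir,lsnc,nbk] add [ncy] -> 5 lines: whm ncy dnqjq req ghx
Final line count: 5

Answer: 5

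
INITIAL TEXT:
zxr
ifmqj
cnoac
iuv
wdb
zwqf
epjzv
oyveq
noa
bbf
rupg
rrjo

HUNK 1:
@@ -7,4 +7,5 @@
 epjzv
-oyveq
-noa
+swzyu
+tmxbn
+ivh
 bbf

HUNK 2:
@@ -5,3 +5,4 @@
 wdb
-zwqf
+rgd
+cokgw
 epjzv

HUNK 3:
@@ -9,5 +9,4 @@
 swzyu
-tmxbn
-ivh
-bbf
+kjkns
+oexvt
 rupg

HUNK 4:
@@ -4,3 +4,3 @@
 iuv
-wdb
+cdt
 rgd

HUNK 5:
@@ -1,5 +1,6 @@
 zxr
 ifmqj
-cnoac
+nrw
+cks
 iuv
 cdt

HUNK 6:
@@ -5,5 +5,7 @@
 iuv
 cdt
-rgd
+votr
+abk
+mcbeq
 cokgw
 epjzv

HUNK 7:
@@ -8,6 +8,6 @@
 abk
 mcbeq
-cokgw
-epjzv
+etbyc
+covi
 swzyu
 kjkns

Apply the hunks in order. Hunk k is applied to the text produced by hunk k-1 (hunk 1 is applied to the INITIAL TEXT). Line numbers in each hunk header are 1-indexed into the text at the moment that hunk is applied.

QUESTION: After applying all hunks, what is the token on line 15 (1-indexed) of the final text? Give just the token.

Hunk 1: at line 7 remove [oyveq,noa] add [swzyu,tmxbn,ivh] -> 13 lines: zxr ifmqj cnoac iuv wdb zwqf epjzv swzyu tmxbn ivh bbf rupg rrjo
Hunk 2: at line 5 remove [zwqf] add [rgd,cokgw] -> 14 lines: zxr ifmqj cnoac iuv wdb rgd cokgw epjzv swzyu tmxbn ivh bbf rupg rrjo
Hunk 3: at line 9 remove [tmxbn,ivh,bbf] add [kjkns,oexvt] -> 13 lines: zxr ifmqj cnoac iuv wdb rgd cokgw epjzv swzyu kjkns oexvt rupg rrjo
Hunk 4: at line 4 remove [wdb] add [cdt] -> 13 lines: zxr ifmqj cnoac iuv cdt rgd cokgw epjzv swzyu kjkns oexvt rupg rrjo
Hunk 5: at line 1 remove [cnoac] add [nrw,cks] -> 14 lines: zxr ifmqj nrw cks iuv cdt rgd cokgw epjzv swzyu kjkns oexvt rupg rrjo
Hunk 6: at line 5 remove [rgd] add [votr,abk,mcbeq] -> 16 lines: zxr ifmqj nrw cks iuv cdt votr abk mcbeq cokgw epjzv swzyu kjkns oexvt rupg rrjo
Hunk 7: at line 8 remove [cokgw,epjzv] add [etbyc,covi] -> 16 lines: zxr ifmqj nrw cks iuv cdt votr abk mcbeq etbyc covi swzyu kjkns oexvt rupg rrjo
Final line 15: rupg

Answer: rupg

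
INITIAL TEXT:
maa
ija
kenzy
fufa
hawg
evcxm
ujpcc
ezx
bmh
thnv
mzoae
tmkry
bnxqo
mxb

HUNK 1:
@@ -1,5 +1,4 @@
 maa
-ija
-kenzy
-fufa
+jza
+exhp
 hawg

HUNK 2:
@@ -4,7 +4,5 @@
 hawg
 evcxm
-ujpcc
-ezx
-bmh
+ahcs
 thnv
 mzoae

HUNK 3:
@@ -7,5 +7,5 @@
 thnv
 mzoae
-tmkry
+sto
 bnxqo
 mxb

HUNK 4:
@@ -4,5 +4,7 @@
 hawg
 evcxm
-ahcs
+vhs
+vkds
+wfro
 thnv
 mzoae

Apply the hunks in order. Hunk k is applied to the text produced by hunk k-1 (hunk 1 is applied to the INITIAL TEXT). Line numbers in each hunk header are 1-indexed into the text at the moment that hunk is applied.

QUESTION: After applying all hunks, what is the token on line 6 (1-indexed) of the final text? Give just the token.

Hunk 1: at line 1 remove [ija,kenzy,fufa] add [jza,exhp] -> 13 lines: maa jza exhp hawg evcxm ujpcc ezx bmh thnv mzoae tmkry bnxqo mxb
Hunk 2: at line 4 remove [ujpcc,ezx,bmh] add [ahcs] -> 11 lines: maa jza exhp hawg evcxm ahcs thnv mzoae tmkry bnxqo mxb
Hunk 3: at line 7 remove [tmkry] add [sto] -> 11 lines: maa jza exhp hawg evcxm ahcs thnv mzoae sto bnxqo mxb
Hunk 4: at line 4 remove [ahcs] add [vhs,vkds,wfro] -> 13 lines: maa jza exhp hawg evcxm vhs vkds wfro thnv mzoae sto bnxqo mxb
Final line 6: vhs

Answer: vhs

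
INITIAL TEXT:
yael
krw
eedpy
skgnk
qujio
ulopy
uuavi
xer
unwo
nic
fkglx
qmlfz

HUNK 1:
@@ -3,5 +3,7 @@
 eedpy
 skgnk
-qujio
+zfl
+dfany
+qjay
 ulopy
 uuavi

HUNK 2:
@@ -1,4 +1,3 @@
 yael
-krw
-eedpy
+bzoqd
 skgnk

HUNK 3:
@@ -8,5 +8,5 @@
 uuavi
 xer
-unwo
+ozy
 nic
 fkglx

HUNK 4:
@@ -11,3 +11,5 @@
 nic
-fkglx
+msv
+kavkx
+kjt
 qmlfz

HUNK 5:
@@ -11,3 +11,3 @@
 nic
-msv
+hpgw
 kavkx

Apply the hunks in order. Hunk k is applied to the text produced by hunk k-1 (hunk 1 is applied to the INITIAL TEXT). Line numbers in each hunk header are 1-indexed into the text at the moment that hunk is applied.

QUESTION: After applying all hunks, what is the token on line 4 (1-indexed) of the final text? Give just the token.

Answer: zfl

Derivation:
Hunk 1: at line 3 remove [qujio] add [zfl,dfany,qjay] -> 14 lines: yael krw eedpy skgnk zfl dfany qjay ulopy uuavi xer unwo nic fkglx qmlfz
Hunk 2: at line 1 remove [krw,eedpy] add [bzoqd] -> 13 lines: yael bzoqd skgnk zfl dfany qjay ulopy uuavi xer unwo nic fkglx qmlfz
Hunk 3: at line 8 remove [unwo] add [ozy] -> 13 lines: yael bzoqd skgnk zfl dfany qjay ulopy uuavi xer ozy nic fkglx qmlfz
Hunk 4: at line 11 remove [fkglx] add [msv,kavkx,kjt] -> 15 lines: yael bzoqd skgnk zfl dfany qjay ulopy uuavi xer ozy nic msv kavkx kjt qmlfz
Hunk 5: at line 11 remove [msv] add [hpgw] -> 15 lines: yael bzoqd skgnk zfl dfany qjay ulopy uuavi xer ozy nic hpgw kavkx kjt qmlfz
Final line 4: zfl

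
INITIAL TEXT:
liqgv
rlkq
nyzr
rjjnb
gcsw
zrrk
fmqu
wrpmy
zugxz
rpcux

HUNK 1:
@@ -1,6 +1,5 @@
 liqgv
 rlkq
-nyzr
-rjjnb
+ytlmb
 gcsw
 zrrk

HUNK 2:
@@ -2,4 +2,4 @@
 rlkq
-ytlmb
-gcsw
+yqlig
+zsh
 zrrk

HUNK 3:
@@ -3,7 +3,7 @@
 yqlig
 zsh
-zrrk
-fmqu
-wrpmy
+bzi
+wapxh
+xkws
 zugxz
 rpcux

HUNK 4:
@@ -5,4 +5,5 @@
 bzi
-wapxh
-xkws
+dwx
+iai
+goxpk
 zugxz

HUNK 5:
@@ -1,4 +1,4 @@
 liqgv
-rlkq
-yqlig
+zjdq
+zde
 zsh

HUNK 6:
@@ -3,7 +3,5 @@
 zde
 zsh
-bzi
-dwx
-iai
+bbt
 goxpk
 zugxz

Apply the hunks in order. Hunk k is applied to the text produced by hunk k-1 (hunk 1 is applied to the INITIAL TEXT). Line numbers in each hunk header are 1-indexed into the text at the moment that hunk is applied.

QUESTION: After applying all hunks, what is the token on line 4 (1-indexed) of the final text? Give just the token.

Answer: zsh

Derivation:
Hunk 1: at line 1 remove [nyzr,rjjnb] add [ytlmb] -> 9 lines: liqgv rlkq ytlmb gcsw zrrk fmqu wrpmy zugxz rpcux
Hunk 2: at line 2 remove [ytlmb,gcsw] add [yqlig,zsh] -> 9 lines: liqgv rlkq yqlig zsh zrrk fmqu wrpmy zugxz rpcux
Hunk 3: at line 3 remove [zrrk,fmqu,wrpmy] add [bzi,wapxh,xkws] -> 9 lines: liqgv rlkq yqlig zsh bzi wapxh xkws zugxz rpcux
Hunk 4: at line 5 remove [wapxh,xkws] add [dwx,iai,goxpk] -> 10 lines: liqgv rlkq yqlig zsh bzi dwx iai goxpk zugxz rpcux
Hunk 5: at line 1 remove [rlkq,yqlig] add [zjdq,zde] -> 10 lines: liqgv zjdq zde zsh bzi dwx iai goxpk zugxz rpcux
Hunk 6: at line 3 remove [bzi,dwx,iai] add [bbt] -> 8 lines: liqgv zjdq zde zsh bbt goxpk zugxz rpcux
Final line 4: zsh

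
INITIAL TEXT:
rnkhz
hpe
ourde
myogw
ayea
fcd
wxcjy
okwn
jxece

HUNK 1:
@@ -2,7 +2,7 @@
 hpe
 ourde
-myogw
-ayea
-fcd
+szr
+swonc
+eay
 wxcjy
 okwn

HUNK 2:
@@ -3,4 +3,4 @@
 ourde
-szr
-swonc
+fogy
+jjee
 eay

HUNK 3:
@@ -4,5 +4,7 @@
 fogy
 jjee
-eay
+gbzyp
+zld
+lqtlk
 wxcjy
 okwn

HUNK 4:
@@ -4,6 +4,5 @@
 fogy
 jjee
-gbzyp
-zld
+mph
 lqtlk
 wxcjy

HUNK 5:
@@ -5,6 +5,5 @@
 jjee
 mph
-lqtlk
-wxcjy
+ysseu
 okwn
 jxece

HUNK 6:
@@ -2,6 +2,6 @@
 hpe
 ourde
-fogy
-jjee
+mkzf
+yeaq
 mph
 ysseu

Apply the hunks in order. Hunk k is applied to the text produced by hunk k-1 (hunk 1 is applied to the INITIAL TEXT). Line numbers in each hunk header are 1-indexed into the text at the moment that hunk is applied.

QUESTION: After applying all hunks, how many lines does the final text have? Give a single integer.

Answer: 9

Derivation:
Hunk 1: at line 2 remove [myogw,ayea,fcd] add [szr,swonc,eay] -> 9 lines: rnkhz hpe ourde szr swonc eay wxcjy okwn jxece
Hunk 2: at line 3 remove [szr,swonc] add [fogy,jjee] -> 9 lines: rnkhz hpe ourde fogy jjee eay wxcjy okwn jxece
Hunk 3: at line 4 remove [eay] add [gbzyp,zld,lqtlk] -> 11 lines: rnkhz hpe ourde fogy jjee gbzyp zld lqtlk wxcjy okwn jxece
Hunk 4: at line 4 remove [gbzyp,zld] add [mph] -> 10 lines: rnkhz hpe ourde fogy jjee mph lqtlk wxcjy okwn jxece
Hunk 5: at line 5 remove [lqtlk,wxcjy] add [ysseu] -> 9 lines: rnkhz hpe ourde fogy jjee mph ysseu okwn jxece
Hunk 6: at line 2 remove [fogy,jjee] add [mkzf,yeaq] -> 9 lines: rnkhz hpe ourde mkzf yeaq mph ysseu okwn jxece
Final line count: 9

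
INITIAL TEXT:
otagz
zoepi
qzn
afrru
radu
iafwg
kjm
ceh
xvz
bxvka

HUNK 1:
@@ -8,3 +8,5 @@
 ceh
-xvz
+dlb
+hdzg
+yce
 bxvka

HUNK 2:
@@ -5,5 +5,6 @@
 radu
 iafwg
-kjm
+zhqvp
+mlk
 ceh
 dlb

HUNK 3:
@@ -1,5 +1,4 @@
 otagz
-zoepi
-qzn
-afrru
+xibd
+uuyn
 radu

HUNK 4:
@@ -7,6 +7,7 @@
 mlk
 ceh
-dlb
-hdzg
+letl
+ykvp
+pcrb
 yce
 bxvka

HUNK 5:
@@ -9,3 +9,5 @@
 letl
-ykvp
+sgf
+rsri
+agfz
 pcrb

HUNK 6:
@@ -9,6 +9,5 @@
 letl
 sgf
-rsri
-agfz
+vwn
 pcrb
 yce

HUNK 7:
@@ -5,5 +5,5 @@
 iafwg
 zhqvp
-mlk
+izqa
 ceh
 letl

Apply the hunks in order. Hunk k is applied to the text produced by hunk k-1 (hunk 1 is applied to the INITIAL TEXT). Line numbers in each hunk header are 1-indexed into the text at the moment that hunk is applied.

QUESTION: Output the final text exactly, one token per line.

Hunk 1: at line 8 remove [xvz] add [dlb,hdzg,yce] -> 12 lines: otagz zoepi qzn afrru radu iafwg kjm ceh dlb hdzg yce bxvka
Hunk 2: at line 5 remove [kjm] add [zhqvp,mlk] -> 13 lines: otagz zoepi qzn afrru radu iafwg zhqvp mlk ceh dlb hdzg yce bxvka
Hunk 3: at line 1 remove [zoepi,qzn,afrru] add [xibd,uuyn] -> 12 lines: otagz xibd uuyn radu iafwg zhqvp mlk ceh dlb hdzg yce bxvka
Hunk 4: at line 7 remove [dlb,hdzg] add [letl,ykvp,pcrb] -> 13 lines: otagz xibd uuyn radu iafwg zhqvp mlk ceh letl ykvp pcrb yce bxvka
Hunk 5: at line 9 remove [ykvp] add [sgf,rsri,agfz] -> 15 lines: otagz xibd uuyn radu iafwg zhqvp mlk ceh letl sgf rsri agfz pcrb yce bxvka
Hunk 6: at line 9 remove [rsri,agfz] add [vwn] -> 14 lines: otagz xibd uuyn radu iafwg zhqvp mlk ceh letl sgf vwn pcrb yce bxvka
Hunk 7: at line 5 remove [mlk] add [izqa] -> 14 lines: otagz xibd uuyn radu iafwg zhqvp izqa ceh letl sgf vwn pcrb yce bxvka

Answer: otagz
xibd
uuyn
radu
iafwg
zhqvp
izqa
ceh
letl
sgf
vwn
pcrb
yce
bxvka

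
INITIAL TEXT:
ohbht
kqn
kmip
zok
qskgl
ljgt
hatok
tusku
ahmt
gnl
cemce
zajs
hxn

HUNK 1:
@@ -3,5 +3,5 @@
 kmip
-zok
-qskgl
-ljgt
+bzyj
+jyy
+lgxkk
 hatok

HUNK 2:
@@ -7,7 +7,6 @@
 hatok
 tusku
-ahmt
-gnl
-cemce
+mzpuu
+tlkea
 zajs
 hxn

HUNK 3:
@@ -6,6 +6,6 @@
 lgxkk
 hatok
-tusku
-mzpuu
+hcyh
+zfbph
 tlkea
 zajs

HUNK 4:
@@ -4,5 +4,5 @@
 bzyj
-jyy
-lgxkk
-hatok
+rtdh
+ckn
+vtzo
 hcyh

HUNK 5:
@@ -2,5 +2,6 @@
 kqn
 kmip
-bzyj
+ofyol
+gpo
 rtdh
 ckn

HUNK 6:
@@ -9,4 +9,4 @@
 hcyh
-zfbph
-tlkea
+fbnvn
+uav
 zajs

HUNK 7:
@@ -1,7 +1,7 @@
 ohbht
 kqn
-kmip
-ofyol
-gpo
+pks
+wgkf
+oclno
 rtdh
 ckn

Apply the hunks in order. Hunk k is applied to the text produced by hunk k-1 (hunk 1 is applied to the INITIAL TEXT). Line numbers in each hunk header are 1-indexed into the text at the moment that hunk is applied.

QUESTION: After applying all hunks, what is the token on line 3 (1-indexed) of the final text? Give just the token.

Hunk 1: at line 3 remove [zok,qskgl,ljgt] add [bzyj,jyy,lgxkk] -> 13 lines: ohbht kqn kmip bzyj jyy lgxkk hatok tusku ahmt gnl cemce zajs hxn
Hunk 2: at line 7 remove [ahmt,gnl,cemce] add [mzpuu,tlkea] -> 12 lines: ohbht kqn kmip bzyj jyy lgxkk hatok tusku mzpuu tlkea zajs hxn
Hunk 3: at line 6 remove [tusku,mzpuu] add [hcyh,zfbph] -> 12 lines: ohbht kqn kmip bzyj jyy lgxkk hatok hcyh zfbph tlkea zajs hxn
Hunk 4: at line 4 remove [jyy,lgxkk,hatok] add [rtdh,ckn,vtzo] -> 12 lines: ohbht kqn kmip bzyj rtdh ckn vtzo hcyh zfbph tlkea zajs hxn
Hunk 5: at line 2 remove [bzyj] add [ofyol,gpo] -> 13 lines: ohbht kqn kmip ofyol gpo rtdh ckn vtzo hcyh zfbph tlkea zajs hxn
Hunk 6: at line 9 remove [zfbph,tlkea] add [fbnvn,uav] -> 13 lines: ohbht kqn kmip ofyol gpo rtdh ckn vtzo hcyh fbnvn uav zajs hxn
Hunk 7: at line 1 remove [kmip,ofyol,gpo] add [pks,wgkf,oclno] -> 13 lines: ohbht kqn pks wgkf oclno rtdh ckn vtzo hcyh fbnvn uav zajs hxn
Final line 3: pks

Answer: pks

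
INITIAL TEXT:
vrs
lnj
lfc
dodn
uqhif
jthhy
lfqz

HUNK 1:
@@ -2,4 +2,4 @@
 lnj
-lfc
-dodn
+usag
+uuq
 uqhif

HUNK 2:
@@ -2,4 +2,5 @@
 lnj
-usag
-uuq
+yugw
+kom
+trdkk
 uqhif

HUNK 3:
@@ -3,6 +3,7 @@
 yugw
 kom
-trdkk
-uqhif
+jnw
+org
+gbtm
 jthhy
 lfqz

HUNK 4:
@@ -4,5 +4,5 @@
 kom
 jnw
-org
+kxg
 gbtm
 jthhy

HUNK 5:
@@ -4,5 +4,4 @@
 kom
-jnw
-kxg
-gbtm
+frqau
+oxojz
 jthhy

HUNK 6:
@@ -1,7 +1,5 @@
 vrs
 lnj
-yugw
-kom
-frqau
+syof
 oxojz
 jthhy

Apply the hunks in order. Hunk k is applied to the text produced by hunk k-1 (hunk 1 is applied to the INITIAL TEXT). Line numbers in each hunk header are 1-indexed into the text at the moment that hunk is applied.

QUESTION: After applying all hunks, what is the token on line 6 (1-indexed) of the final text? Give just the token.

Hunk 1: at line 2 remove [lfc,dodn] add [usag,uuq] -> 7 lines: vrs lnj usag uuq uqhif jthhy lfqz
Hunk 2: at line 2 remove [usag,uuq] add [yugw,kom,trdkk] -> 8 lines: vrs lnj yugw kom trdkk uqhif jthhy lfqz
Hunk 3: at line 3 remove [trdkk,uqhif] add [jnw,org,gbtm] -> 9 lines: vrs lnj yugw kom jnw org gbtm jthhy lfqz
Hunk 4: at line 4 remove [org] add [kxg] -> 9 lines: vrs lnj yugw kom jnw kxg gbtm jthhy lfqz
Hunk 5: at line 4 remove [jnw,kxg,gbtm] add [frqau,oxojz] -> 8 lines: vrs lnj yugw kom frqau oxojz jthhy lfqz
Hunk 6: at line 1 remove [yugw,kom,frqau] add [syof] -> 6 lines: vrs lnj syof oxojz jthhy lfqz
Final line 6: lfqz

Answer: lfqz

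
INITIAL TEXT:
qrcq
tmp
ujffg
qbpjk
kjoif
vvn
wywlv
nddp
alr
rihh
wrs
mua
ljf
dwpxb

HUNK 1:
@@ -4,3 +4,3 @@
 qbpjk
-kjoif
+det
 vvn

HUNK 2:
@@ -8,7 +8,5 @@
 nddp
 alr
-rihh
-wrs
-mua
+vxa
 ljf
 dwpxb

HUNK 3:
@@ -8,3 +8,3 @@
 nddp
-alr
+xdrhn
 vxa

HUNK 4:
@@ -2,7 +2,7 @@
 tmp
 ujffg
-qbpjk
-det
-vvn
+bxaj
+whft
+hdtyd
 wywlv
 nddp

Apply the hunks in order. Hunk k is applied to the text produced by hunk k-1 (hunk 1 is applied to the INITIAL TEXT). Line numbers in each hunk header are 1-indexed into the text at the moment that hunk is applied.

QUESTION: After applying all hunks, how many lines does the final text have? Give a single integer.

Hunk 1: at line 4 remove [kjoif] add [det] -> 14 lines: qrcq tmp ujffg qbpjk det vvn wywlv nddp alr rihh wrs mua ljf dwpxb
Hunk 2: at line 8 remove [rihh,wrs,mua] add [vxa] -> 12 lines: qrcq tmp ujffg qbpjk det vvn wywlv nddp alr vxa ljf dwpxb
Hunk 3: at line 8 remove [alr] add [xdrhn] -> 12 lines: qrcq tmp ujffg qbpjk det vvn wywlv nddp xdrhn vxa ljf dwpxb
Hunk 4: at line 2 remove [qbpjk,det,vvn] add [bxaj,whft,hdtyd] -> 12 lines: qrcq tmp ujffg bxaj whft hdtyd wywlv nddp xdrhn vxa ljf dwpxb
Final line count: 12

Answer: 12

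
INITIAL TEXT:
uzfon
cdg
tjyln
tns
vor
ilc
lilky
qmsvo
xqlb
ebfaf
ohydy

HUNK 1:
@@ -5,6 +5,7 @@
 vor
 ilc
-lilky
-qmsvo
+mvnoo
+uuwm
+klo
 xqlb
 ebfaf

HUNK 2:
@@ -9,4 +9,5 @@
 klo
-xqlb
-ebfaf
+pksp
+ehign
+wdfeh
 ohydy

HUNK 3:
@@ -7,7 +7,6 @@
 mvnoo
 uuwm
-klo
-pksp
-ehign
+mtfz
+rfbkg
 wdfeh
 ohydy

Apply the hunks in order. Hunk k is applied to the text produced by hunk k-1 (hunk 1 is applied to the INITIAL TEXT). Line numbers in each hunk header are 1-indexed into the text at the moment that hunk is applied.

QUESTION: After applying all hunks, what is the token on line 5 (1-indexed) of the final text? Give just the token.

Hunk 1: at line 5 remove [lilky,qmsvo] add [mvnoo,uuwm,klo] -> 12 lines: uzfon cdg tjyln tns vor ilc mvnoo uuwm klo xqlb ebfaf ohydy
Hunk 2: at line 9 remove [xqlb,ebfaf] add [pksp,ehign,wdfeh] -> 13 lines: uzfon cdg tjyln tns vor ilc mvnoo uuwm klo pksp ehign wdfeh ohydy
Hunk 3: at line 7 remove [klo,pksp,ehign] add [mtfz,rfbkg] -> 12 lines: uzfon cdg tjyln tns vor ilc mvnoo uuwm mtfz rfbkg wdfeh ohydy
Final line 5: vor

Answer: vor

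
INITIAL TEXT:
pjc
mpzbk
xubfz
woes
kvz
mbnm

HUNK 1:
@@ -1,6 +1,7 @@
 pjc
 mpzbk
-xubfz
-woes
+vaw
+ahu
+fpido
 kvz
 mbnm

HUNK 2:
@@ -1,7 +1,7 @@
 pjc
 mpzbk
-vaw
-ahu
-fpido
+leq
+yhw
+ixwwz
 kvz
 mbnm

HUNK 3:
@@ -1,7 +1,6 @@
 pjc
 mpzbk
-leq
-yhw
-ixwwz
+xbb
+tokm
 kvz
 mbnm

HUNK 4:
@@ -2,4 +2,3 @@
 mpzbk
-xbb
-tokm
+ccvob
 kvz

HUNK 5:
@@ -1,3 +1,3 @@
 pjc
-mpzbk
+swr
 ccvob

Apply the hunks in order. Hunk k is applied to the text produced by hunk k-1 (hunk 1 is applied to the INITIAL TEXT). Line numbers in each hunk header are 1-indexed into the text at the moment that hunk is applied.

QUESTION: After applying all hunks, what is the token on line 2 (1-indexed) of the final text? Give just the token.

Hunk 1: at line 1 remove [xubfz,woes] add [vaw,ahu,fpido] -> 7 lines: pjc mpzbk vaw ahu fpido kvz mbnm
Hunk 2: at line 1 remove [vaw,ahu,fpido] add [leq,yhw,ixwwz] -> 7 lines: pjc mpzbk leq yhw ixwwz kvz mbnm
Hunk 3: at line 1 remove [leq,yhw,ixwwz] add [xbb,tokm] -> 6 lines: pjc mpzbk xbb tokm kvz mbnm
Hunk 4: at line 2 remove [xbb,tokm] add [ccvob] -> 5 lines: pjc mpzbk ccvob kvz mbnm
Hunk 5: at line 1 remove [mpzbk] add [swr] -> 5 lines: pjc swr ccvob kvz mbnm
Final line 2: swr

Answer: swr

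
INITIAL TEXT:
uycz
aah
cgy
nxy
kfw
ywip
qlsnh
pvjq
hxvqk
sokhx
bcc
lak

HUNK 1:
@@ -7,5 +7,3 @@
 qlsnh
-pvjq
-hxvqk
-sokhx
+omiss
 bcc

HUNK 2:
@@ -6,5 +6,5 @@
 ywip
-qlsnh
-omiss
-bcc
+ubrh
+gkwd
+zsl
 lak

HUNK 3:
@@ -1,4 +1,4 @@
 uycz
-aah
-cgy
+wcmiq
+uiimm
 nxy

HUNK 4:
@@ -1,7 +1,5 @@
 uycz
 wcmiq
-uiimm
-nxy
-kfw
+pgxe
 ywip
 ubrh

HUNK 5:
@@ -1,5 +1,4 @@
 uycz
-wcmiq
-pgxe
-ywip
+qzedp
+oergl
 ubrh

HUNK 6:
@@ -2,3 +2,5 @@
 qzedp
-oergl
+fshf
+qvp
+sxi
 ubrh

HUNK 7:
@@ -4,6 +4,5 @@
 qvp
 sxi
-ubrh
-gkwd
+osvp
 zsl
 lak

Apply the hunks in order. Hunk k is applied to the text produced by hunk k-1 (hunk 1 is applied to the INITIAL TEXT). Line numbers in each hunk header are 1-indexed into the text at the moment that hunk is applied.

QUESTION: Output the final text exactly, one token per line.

Hunk 1: at line 7 remove [pvjq,hxvqk,sokhx] add [omiss] -> 10 lines: uycz aah cgy nxy kfw ywip qlsnh omiss bcc lak
Hunk 2: at line 6 remove [qlsnh,omiss,bcc] add [ubrh,gkwd,zsl] -> 10 lines: uycz aah cgy nxy kfw ywip ubrh gkwd zsl lak
Hunk 3: at line 1 remove [aah,cgy] add [wcmiq,uiimm] -> 10 lines: uycz wcmiq uiimm nxy kfw ywip ubrh gkwd zsl lak
Hunk 4: at line 1 remove [uiimm,nxy,kfw] add [pgxe] -> 8 lines: uycz wcmiq pgxe ywip ubrh gkwd zsl lak
Hunk 5: at line 1 remove [wcmiq,pgxe,ywip] add [qzedp,oergl] -> 7 lines: uycz qzedp oergl ubrh gkwd zsl lak
Hunk 6: at line 2 remove [oergl] add [fshf,qvp,sxi] -> 9 lines: uycz qzedp fshf qvp sxi ubrh gkwd zsl lak
Hunk 7: at line 4 remove [ubrh,gkwd] add [osvp] -> 8 lines: uycz qzedp fshf qvp sxi osvp zsl lak

Answer: uycz
qzedp
fshf
qvp
sxi
osvp
zsl
lak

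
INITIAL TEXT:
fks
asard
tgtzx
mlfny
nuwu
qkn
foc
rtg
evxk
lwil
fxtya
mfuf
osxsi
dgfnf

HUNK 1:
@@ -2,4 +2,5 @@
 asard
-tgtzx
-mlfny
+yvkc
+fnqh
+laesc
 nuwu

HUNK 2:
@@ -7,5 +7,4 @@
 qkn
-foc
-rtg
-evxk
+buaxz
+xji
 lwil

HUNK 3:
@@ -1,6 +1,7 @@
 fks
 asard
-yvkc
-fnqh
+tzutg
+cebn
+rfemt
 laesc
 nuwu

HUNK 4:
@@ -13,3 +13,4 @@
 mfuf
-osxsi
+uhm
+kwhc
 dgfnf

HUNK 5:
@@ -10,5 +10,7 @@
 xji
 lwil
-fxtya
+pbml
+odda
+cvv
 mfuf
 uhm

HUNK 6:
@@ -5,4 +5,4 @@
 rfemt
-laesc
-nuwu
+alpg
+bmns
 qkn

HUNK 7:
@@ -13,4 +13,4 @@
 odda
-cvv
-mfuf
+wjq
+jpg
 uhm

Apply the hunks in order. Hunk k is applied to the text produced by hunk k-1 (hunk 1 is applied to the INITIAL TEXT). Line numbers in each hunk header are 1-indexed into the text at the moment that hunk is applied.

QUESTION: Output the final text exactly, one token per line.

Hunk 1: at line 2 remove [tgtzx,mlfny] add [yvkc,fnqh,laesc] -> 15 lines: fks asard yvkc fnqh laesc nuwu qkn foc rtg evxk lwil fxtya mfuf osxsi dgfnf
Hunk 2: at line 7 remove [foc,rtg,evxk] add [buaxz,xji] -> 14 lines: fks asard yvkc fnqh laesc nuwu qkn buaxz xji lwil fxtya mfuf osxsi dgfnf
Hunk 3: at line 1 remove [yvkc,fnqh] add [tzutg,cebn,rfemt] -> 15 lines: fks asard tzutg cebn rfemt laesc nuwu qkn buaxz xji lwil fxtya mfuf osxsi dgfnf
Hunk 4: at line 13 remove [osxsi] add [uhm,kwhc] -> 16 lines: fks asard tzutg cebn rfemt laesc nuwu qkn buaxz xji lwil fxtya mfuf uhm kwhc dgfnf
Hunk 5: at line 10 remove [fxtya] add [pbml,odda,cvv] -> 18 lines: fks asard tzutg cebn rfemt laesc nuwu qkn buaxz xji lwil pbml odda cvv mfuf uhm kwhc dgfnf
Hunk 6: at line 5 remove [laesc,nuwu] add [alpg,bmns] -> 18 lines: fks asard tzutg cebn rfemt alpg bmns qkn buaxz xji lwil pbml odda cvv mfuf uhm kwhc dgfnf
Hunk 7: at line 13 remove [cvv,mfuf] add [wjq,jpg] -> 18 lines: fks asard tzutg cebn rfemt alpg bmns qkn buaxz xji lwil pbml odda wjq jpg uhm kwhc dgfnf

Answer: fks
asard
tzutg
cebn
rfemt
alpg
bmns
qkn
buaxz
xji
lwil
pbml
odda
wjq
jpg
uhm
kwhc
dgfnf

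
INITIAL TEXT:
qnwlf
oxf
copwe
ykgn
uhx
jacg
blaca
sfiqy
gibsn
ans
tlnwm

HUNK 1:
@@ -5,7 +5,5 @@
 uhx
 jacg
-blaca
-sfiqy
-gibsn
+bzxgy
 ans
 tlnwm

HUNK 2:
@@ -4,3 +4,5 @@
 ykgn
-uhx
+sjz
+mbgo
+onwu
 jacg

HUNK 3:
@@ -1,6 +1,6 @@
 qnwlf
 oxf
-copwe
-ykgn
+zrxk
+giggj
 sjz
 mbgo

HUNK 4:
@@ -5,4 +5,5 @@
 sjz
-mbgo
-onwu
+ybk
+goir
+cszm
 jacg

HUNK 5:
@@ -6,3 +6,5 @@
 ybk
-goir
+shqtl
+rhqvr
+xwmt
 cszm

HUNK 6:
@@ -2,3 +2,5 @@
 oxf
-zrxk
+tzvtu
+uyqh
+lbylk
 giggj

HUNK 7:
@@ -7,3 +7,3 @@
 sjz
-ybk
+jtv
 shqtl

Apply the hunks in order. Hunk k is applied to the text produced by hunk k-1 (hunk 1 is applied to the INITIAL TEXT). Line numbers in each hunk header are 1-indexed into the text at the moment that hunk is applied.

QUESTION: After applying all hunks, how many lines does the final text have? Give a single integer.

Answer: 16

Derivation:
Hunk 1: at line 5 remove [blaca,sfiqy,gibsn] add [bzxgy] -> 9 lines: qnwlf oxf copwe ykgn uhx jacg bzxgy ans tlnwm
Hunk 2: at line 4 remove [uhx] add [sjz,mbgo,onwu] -> 11 lines: qnwlf oxf copwe ykgn sjz mbgo onwu jacg bzxgy ans tlnwm
Hunk 3: at line 1 remove [copwe,ykgn] add [zrxk,giggj] -> 11 lines: qnwlf oxf zrxk giggj sjz mbgo onwu jacg bzxgy ans tlnwm
Hunk 4: at line 5 remove [mbgo,onwu] add [ybk,goir,cszm] -> 12 lines: qnwlf oxf zrxk giggj sjz ybk goir cszm jacg bzxgy ans tlnwm
Hunk 5: at line 6 remove [goir] add [shqtl,rhqvr,xwmt] -> 14 lines: qnwlf oxf zrxk giggj sjz ybk shqtl rhqvr xwmt cszm jacg bzxgy ans tlnwm
Hunk 6: at line 2 remove [zrxk] add [tzvtu,uyqh,lbylk] -> 16 lines: qnwlf oxf tzvtu uyqh lbylk giggj sjz ybk shqtl rhqvr xwmt cszm jacg bzxgy ans tlnwm
Hunk 7: at line 7 remove [ybk] add [jtv] -> 16 lines: qnwlf oxf tzvtu uyqh lbylk giggj sjz jtv shqtl rhqvr xwmt cszm jacg bzxgy ans tlnwm
Final line count: 16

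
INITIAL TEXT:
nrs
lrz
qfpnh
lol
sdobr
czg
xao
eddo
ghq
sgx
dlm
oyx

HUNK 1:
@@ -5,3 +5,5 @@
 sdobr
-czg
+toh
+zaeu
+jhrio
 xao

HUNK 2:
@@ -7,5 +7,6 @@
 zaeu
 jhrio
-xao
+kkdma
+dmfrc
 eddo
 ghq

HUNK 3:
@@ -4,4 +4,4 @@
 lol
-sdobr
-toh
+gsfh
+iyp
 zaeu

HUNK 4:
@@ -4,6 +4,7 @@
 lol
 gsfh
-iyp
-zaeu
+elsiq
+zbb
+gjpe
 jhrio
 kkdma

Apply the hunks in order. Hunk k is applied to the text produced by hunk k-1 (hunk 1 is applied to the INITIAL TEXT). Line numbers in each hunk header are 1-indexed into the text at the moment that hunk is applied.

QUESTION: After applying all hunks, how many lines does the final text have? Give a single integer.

Hunk 1: at line 5 remove [czg] add [toh,zaeu,jhrio] -> 14 lines: nrs lrz qfpnh lol sdobr toh zaeu jhrio xao eddo ghq sgx dlm oyx
Hunk 2: at line 7 remove [xao] add [kkdma,dmfrc] -> 15 lines: nrs lrz qfpnh lol sdobr toh zaeu jhrio kkdma dmfrc eddo ghq sgx dlm oyx
Hunk 3: at line 4 remove [sdobr,toh] add [gsfh,iyp] -> 15 lines: nrs lrz qfpnh lol gsfh iyp zaeu jhrio kkdma dmfrc eddo ghq sgx dlm oyx
Hunk 4: at line 4 remove [iyp,zaeu] add [elsiq,zbb,gjpe] -> 16 lines: nrs lrz qfpnh lol gsfh elsiq zbb gjpe jhrio kkdma dmfrc eddo ghq sgx dlm oyx
Final line count: 16

Answer: 16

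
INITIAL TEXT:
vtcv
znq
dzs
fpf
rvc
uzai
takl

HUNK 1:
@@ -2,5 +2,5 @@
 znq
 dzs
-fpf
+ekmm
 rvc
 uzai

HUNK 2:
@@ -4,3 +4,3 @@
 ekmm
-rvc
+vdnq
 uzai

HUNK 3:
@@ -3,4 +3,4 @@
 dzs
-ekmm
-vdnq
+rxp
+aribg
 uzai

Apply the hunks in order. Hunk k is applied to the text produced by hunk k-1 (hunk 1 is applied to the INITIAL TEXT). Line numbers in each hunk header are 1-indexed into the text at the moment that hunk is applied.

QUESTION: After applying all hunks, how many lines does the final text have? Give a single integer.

Answer: 7

Derivation:
Hunk 1: at line 2 remove [fpf] add [ekmm] -> 7 lines: vtcv znq dzs ekmm rvc uzai takl
Hunk 2: at line 4 remove [rvc] add [vdnq] -> 7 lines: vtcv znq dzs ekmm vdnq uzai takl
Hunk 3: at line 3 remove [ekmm,vdnq] add [rxp,aribg] -> 7 lines: vtcv znq dzs rxp aribg uzai takl
Final line count: 7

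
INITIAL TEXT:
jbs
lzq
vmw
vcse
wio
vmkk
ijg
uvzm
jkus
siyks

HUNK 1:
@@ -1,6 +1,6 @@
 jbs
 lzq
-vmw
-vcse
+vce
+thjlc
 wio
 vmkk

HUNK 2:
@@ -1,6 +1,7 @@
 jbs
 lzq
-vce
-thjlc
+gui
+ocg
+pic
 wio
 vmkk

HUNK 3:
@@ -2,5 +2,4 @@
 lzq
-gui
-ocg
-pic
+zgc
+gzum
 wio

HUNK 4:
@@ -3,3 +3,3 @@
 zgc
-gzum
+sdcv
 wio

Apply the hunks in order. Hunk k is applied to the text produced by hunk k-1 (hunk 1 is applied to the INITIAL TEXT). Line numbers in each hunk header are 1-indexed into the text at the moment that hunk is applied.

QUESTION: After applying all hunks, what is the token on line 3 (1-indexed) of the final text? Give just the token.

Hunk 1: at line 1 remove [vmw,vcse] add [vce,thjlc] -> 10 lines: jbs lzq vce thjlc wio vmkk ijg uvzm jkus siyks
Hunk 2: at line 1 remove [vce,thjlc] add [gui,ocg,pic] -> 11 lines: jbs lzq gui ocg pic wio vmkk ijg uvzm jkus siyks
Hunk 3: at line 2 remove [gui,ocg,pic] add [zgc,gzum] -> 10 lines: jbs lzq zgc gzum wio vmkk ijg uvzm jkus siyks
Hunk 4: at line 3 remove [gzum] add [sdcv] -> 10 lines: jbs lzq zgc sdcv wio vmkk ijg uvzm jkus siyks
Final line 3: zgc

Answer: zgc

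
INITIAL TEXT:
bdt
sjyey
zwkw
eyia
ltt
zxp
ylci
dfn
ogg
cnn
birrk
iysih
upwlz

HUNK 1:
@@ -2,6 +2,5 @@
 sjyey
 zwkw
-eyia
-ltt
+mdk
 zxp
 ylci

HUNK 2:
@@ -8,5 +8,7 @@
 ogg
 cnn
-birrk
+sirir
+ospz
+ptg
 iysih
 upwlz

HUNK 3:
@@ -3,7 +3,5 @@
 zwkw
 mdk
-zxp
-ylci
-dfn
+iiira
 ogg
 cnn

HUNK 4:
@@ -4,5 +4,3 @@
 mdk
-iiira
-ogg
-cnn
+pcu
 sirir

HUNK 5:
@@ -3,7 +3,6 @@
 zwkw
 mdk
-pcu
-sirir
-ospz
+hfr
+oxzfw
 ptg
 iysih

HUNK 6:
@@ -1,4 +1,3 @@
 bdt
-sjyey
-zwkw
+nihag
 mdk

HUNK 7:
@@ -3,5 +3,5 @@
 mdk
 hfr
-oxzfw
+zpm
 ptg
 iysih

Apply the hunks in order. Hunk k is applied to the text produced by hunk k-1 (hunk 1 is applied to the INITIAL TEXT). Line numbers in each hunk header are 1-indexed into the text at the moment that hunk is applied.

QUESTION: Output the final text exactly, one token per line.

Answer: bdt
nihag
mdk
hfr
zpm
ptg
iysih
upwlz

Derivation:
Hunk 1: at line 2 remove [eyia,ltt] add [mdk] -> 12 lines: bdt sjyey zwkw mdk zxp ylci dfn ogg cnn birrk iysih upwlz
Hunk 2: at line 8 remove [birrk] add [sirir,ospz,ptg] -> 14 lines: bdt sjyey zwkw mdk zxp ylci dfn ogg cnn sirir ospz ptg iysih upwlz
Hunk 3: at line 3 remove [zxp,ylci,dfn] add [iiira] -> 12 lines: bdt sjyey zwkw mdk iiira ogg cnn sirir ospz ptg iysih upwlz
Hunk 4: at line 4 remove [iiira,ogg,cnn] add [pcu] -> 10 lines: bdt sjyey zwkw mdk pcu sirir ospz ptg iysih upwlz
Hunk 5: at line 3 remove [pcu,sirir,ospz] add [hfr,oxzfw] -> 9 lines: bdt sjyey zwkw mdk hfr oxzfw ptg iysih upwlz
Hunk 6: at line 1 remove [sjyey,zwkw] add [nihag] -> 8 lines: bdt nihag mdk hfr oxzfw ptg iysih upwlz
Hunk 7: at line 3 remove [oxzfw] add [zpm] -> 8 lines: bdt nihag mdk hfr zpm ptg iysih upwlz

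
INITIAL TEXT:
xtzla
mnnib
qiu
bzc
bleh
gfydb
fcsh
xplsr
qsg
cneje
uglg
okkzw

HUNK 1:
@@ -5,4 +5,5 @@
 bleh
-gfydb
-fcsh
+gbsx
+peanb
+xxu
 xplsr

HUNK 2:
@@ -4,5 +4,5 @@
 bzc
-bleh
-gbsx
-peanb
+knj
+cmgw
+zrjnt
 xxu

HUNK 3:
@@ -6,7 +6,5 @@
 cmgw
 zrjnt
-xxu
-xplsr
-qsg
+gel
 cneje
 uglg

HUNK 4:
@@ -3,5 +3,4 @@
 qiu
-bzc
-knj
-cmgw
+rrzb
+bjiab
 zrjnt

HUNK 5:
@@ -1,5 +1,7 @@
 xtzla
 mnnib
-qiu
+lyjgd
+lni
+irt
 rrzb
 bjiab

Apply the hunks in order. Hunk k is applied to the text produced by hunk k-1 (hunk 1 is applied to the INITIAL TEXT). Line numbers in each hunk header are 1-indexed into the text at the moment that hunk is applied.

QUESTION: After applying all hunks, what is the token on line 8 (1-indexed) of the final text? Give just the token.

Hunk 1: at line 5 remove [gfydb,fcsh] add [gbsx,peanb,xxu] -> 13 lines: xtzla mnnib qiu bzc bleh gbsx peanb xxu xplsr qsg cneje uglg okkzw
Hunk 2: at line 4 remove [bleh,gbsx,peanb] add [knj,cmgw,zrjnt] -> 13 lines: xtzla mnnib qiu bzc knj cmgw zrjnt xxu xplsr qsg cneje uglg okkzw
Hunk 3: at line 6 remove [xxu,xplsr,qsg] add [gel] -> 11 lines: xtzla mnnib qiu bzc knj cmgw zrjnt gel cneje uglg okkzw
Hunk 4: at line 3 remove [bzc,knj,cmgw] add [rrzb,bjiab] -> 10 lines: xtzla mnnib qiu rrzb bjiab zrjnt gel cneje uglg okkzw
Hunk 5: at line 1 remove [qiu] add [lyjgd,lni,irt] -> 12 lines: xtzla mnnib lyjgd lni irt rrzb bjiab zrjnt gel cneje uglg okkzw
Final line 8: zrjnt

Answer: zrjnt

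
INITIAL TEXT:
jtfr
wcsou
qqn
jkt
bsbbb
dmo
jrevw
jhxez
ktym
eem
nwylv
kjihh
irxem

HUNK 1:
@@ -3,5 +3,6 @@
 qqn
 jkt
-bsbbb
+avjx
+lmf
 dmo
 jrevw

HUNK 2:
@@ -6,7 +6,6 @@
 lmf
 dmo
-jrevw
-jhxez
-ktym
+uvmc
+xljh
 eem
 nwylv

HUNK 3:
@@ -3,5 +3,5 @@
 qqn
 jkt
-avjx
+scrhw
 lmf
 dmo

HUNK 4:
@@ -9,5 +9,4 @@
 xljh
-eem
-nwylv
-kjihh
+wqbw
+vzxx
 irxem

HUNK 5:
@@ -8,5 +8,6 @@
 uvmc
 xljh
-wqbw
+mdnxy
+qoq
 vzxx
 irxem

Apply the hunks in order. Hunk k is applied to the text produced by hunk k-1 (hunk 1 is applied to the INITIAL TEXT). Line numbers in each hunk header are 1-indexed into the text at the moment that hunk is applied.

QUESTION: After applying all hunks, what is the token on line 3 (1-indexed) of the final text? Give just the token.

Hunk 1: at line 3 remove [bsbbb] add [avjx,lmf] -> 14 lines: jtfr wcsou qqn jkt avjx lmf dmo jrevw jhxez ktym eem nwylv kjihh irxem
Hunk 2: at line 6 remove [jrevw,jhxez,ktym] add [uvmc,xljh] -> 13 lines: jtfr wcsou qqn jkt avjx lmf dmo uvmc xljh eem nwylv kjihh irxem
Hunk 3: at line 3 remove [avjx] add [scrhw] -> 13 lines: jtfr wcsou qqn jkt scrhw lmf dmo uvmc xljh eem nwylv kjihh irxem
Hunk 4: at line 9 remove [eem,nwylv,kjihh] add [wqbw,vzxx] -> 12 lines: jtfr wcsou qqn jkt scrhw lmf dmo uvmc xljh wqbw vzxx irxem
Hunk 5: at line 8 remove [wqbw] add [mdnxy,qoq] -> 13 lines: jtfr wcsou qqn jkt scrhw lmf dmo uvmc xljh mdnxy qoq vzxx irxem
Final line 3: qqn

Answer: qqn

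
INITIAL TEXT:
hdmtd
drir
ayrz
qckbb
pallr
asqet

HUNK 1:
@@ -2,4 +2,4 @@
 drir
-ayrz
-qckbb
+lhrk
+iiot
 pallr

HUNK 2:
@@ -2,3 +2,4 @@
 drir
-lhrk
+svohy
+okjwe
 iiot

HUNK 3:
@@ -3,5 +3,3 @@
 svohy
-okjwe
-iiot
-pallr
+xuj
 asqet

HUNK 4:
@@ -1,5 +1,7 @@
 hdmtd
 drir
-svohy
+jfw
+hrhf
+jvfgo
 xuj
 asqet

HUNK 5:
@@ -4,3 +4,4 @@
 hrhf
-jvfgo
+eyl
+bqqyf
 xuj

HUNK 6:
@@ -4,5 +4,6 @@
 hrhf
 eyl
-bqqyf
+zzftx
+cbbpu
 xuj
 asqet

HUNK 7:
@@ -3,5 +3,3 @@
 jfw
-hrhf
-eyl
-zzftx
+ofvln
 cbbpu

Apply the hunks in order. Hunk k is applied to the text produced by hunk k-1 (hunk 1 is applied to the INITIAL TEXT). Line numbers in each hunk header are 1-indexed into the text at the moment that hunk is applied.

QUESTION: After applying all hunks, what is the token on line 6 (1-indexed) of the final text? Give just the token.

Hunk 1: at line 2 remove [ayrz,qckbb] add [lhrk,iiot] -> 6 lines: hdmtd drir lhrk iiot pallr asqet
Hunk 2: at line 2 remove [lhrk] add [svohy,okjwe] -> 7 lines: hdmtd drir svohy okjwe iiot pallr asqet
Hunk 3: at line 3 remove [okjwe,iiot,pallr] add [xuj] -> 5 lines: hdmtd drir svohy xuj asqet
Hunk 4: at line 1 remove [svohy] add [jfw,hrhf,jvfgo] -> 7 lines: hdmtd drir jfw hrhf jvfgo xuj asqet
Hunk 5: at line 4 remove [jvfgo] add [eyl,bqqyf] -> 8 lines: hdmtd drir jfw hrhf eyl bqqyf xuj asqet
Hunk 6: at line 4 remove [bqqyf] add [zzftx,cbbpu] -> 9 lines: hdmtd drir jfw hrhf eyl zzftx cbbpu xuj asqet
Hunk 7: at line 3 remove [hrhf,eyl,zzftx] add [ofvln] -> 7 lines: hdmtd drir jfw ofvln cbbpu xuj asqet
Final line 6: xuj

Answer: xuj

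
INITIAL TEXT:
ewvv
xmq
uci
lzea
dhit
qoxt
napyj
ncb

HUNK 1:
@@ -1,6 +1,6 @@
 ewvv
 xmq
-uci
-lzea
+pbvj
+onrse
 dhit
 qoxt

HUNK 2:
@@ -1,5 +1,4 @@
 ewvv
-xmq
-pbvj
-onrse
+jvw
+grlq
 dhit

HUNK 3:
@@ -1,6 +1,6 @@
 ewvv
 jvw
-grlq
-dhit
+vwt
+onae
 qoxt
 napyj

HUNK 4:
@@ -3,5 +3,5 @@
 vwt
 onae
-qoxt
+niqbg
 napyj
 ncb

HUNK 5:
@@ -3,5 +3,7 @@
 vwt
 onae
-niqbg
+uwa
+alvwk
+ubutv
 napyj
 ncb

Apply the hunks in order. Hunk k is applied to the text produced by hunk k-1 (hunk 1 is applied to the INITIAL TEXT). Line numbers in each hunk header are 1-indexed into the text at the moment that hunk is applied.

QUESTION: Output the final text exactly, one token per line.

Hunk 1: at line 1 remove [uci,lzea] add [pbvj,onrse] -> 8 lines: ewvv xmq pbvj onrse dhit qoxt napyj ncb
Hunk 2: at line 1 remove [xmq,pbvj,onrse] add [jvw,grlq] -> 7 lines: ewvv jvw grlq dhit qoxt napyj ncb
Hunk 3: at line 1 remove [grlq,dhit] add [vwt,onae] -> 7 lines: ewvv jvw vwt onae qoxt napyj ncb
Hunk 4: at line 3 remove [qoxt] add [niqbg] -> 7 lines: ewvv jvw vwt onae niqbg napyj ncb
Hunk 5: at line 3 remove [niqbg] add [uwa,alvwk,ubutv] -> 9 lines: ewvv jvw vwt onae uwa alvwk ubutv napyj ncb

Answer: ewvv
jvw
vwt
onae
uwa
alvwk
ubutv
napyj
ncb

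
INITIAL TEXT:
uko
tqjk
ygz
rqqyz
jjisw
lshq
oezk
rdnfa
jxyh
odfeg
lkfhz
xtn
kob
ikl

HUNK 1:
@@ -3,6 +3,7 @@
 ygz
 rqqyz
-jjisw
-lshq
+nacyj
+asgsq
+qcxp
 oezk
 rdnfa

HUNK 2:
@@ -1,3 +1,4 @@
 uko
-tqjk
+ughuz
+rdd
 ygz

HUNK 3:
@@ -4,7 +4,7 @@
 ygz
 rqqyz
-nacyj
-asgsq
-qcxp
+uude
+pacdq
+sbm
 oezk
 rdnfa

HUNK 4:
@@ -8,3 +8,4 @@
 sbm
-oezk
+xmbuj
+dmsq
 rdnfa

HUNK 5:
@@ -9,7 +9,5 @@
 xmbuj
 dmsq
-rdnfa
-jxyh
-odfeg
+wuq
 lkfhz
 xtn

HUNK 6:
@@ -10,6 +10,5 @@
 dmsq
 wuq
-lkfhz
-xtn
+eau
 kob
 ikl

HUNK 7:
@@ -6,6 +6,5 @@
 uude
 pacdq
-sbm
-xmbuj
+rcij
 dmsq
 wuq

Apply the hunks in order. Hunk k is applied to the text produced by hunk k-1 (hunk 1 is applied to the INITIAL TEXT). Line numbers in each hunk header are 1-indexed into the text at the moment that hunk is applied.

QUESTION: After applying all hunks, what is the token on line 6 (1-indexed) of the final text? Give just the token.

Answer: uude

Derivation:
Hunk 1: at line 3 remove [jjisw,lshq] add [nacyj,asgsq,qcxp] -> 15 lines: uko tqjk ygz rqqyz nacyj asgsq qcxp oezk rdnfa jxyh odfeg lkfhz xtn kob ikl
Hunk 2: at line 1 remove [tqjk] add [ughuz,rdd] -> 16 lines: uko ughuz rdd ygz rqqyz nacyj asgsq qcxp oezk rdnfa jxyh odfeg lkfhz xtn kob ikl
Hunk 3: at line 4 remove [nacyj,asgsq,qcxp] add [uude,pacdq,sbm] -> 16 lines: uko ughuz rdd ygz rqqyz uude pacdq sbm oezk rdnfa jxyh odfeg lkfhz xtn kob ikl
Hunk 4: at line 8 remove [oezk] add [xmbuj,dmsq] -> 17 lines: uko ughuz rdd ygz rqqyz uude pacdq sbm xmbuj dmsq rdnfa jxyh odfeg lkfhz xtn kob ikl
Hunk 5: at line 9 remove [rdnfa,jxyh,odfeg] add [wuq] -> 15 lines: uko ughuz rdd ygz rqqyz uude pacdq sbm xmbuj dmsq wuq lkfhz xtn kob ikl
Hunk 6: at line 10 remove [lkfhz,xtn] add [eau] -> 14 lines: uko ughuz rdd ygz rqqyz uude pacdq sbm xmbuj dmsq wuq eau kob ikl
Hunk 7: at line 6 remove [sbm,xmbuj] add [rcij] -> 13 lines: uko ughuz rdd ygz rqqyz uude pacdq rcij dmsq wuq eau kob ikl
Final line 6: uude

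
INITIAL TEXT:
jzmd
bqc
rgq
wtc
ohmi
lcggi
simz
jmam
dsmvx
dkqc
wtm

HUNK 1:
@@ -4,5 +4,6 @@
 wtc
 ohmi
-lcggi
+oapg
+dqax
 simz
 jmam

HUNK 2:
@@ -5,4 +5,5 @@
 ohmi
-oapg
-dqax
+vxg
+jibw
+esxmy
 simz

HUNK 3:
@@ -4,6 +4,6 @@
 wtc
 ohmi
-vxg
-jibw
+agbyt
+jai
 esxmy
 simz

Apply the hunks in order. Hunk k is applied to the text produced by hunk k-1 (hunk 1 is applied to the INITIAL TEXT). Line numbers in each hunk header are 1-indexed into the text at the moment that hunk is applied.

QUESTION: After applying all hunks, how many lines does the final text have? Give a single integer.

Hunk 1: at line 4 remove [lcggi] add [oapg,dqax] -> 12 lines: jzmd bqc rgq wtc ohmi oapg dqax simz jmam dsmvx dkqc wtm
Hunk 2: at line 5 remove [oapg,dqax] add [vxg,jibw,esxmy] -> 13 lines: jzmd bqc rgq wtc ohmi vxg jibw esxmy simz jmam dsmvx dkqc wtm
Hunk 3: at line 4 remove [vxg,jibw] add [agbyt,jai] -> 13 lines: jzmd bqc rgq wtc ohmi agbyt jai esxmy simz jmam dsmvx dkqc wtm
Final line count: 13

Answer: 13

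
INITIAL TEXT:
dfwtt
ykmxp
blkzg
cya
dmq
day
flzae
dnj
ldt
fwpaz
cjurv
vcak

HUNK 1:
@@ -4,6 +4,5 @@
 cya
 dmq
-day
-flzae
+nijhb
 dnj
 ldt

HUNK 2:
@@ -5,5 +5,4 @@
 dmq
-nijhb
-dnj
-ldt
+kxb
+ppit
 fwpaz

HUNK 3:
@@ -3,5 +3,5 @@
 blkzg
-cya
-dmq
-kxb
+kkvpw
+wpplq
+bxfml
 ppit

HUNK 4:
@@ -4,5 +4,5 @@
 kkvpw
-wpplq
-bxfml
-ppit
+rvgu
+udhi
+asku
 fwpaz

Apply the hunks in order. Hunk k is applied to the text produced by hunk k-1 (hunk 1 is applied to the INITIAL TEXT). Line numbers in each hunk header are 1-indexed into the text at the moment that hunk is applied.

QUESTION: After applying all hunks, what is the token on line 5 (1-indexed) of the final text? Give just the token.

Answer: rvgu

Derivation:
Hunk 1: at line 4 remove [day,flzae] add [nijhb] -> 11 lines: dfwtt ykmxp blkzg cya dmq nijhb dnj ldt fwpaz cjurv vcak
Hunk 2: at line 5 remove [nijhb,dnj,ldt] add [kxb,ppit] -> 10 lines: dfwtt ykmxp blkzg cya dmq kxb ppit fwpaz cjurv vcak
Hunk 3: at line 3 remove [cya,dmq,kxb] add [kkvpw,wpplq,bxfml] -> 10 lines: dfwtt ykmxp blkzg kkvpw wpplq bxfml ppit fwpaz cjurv vcak
Hunk 4: at line 4 remove [wpplq,bxfml,ppit] add [rvgu,udhi,asku] -> 10 lines: dfwtt ykmxp blkzg kkvpw rvgu udhi asku fwpaz cjurv vcak
Final line 5: rvgu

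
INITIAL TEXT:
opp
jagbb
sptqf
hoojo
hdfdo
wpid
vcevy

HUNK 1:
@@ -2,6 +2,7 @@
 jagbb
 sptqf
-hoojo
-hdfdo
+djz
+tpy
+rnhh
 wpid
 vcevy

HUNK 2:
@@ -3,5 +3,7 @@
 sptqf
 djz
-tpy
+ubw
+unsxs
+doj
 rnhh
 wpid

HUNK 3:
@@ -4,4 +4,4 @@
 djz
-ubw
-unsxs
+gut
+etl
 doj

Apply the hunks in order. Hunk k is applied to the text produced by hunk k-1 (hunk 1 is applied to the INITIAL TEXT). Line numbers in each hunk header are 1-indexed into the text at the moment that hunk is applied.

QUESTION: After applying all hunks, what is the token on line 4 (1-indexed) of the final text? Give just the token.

Answer: djz

Derivation:
Hunk 1: at line 2 remove [hoojo,hdfdo] add [djz,tpy,rnhh] -> 8 lines: opp jagbb sptqf djz tpy rnhh wpid vcevy
Hunk 2: at line 3 remove [tpy] add [ubw,unsxs,doj] -> 10 lines: opp jagbb sptqf djz ubw unsxs doj rnhh wpid vcevy
Hunk 3: at line 4 remove [ubw,unsxs] add [gut,etl] -> 10 lines: opp jagbb sptqf djz gut etl doj rnhh wpid vcevy
Final line 4: djz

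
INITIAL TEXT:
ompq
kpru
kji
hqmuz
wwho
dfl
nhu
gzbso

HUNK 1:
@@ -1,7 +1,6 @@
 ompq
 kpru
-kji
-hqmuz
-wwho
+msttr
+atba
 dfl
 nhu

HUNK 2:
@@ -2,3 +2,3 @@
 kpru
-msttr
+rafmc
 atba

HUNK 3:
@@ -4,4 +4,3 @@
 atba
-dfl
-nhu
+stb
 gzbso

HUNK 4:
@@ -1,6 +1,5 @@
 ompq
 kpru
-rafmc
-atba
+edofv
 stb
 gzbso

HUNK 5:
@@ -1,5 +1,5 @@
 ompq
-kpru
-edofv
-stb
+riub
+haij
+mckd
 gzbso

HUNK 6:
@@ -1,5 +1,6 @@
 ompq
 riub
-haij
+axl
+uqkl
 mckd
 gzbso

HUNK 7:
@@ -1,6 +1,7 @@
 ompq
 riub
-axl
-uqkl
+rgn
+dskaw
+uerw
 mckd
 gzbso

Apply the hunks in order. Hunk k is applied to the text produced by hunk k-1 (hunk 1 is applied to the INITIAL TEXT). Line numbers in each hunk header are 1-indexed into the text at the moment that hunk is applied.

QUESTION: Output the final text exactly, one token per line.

Answer: ompq
riub
rgn
dskaw
uerw
mckd
gzbso

Derivation:
Hunk 1: at line 1 remove [kji,hqmuz,wwho] add [msttr,atba] -> 7 lines: ompq kpru msttr atba dfl nhu gzbso
Hunk 2: at line 2 remove [msttr] add [rafmc] -> 7 lines: ompq kpru rafmc atba dfl nhu gzbso
Hunk 3: at line 4 remove [dfl,nhu] add [stb] -> 6 lines: ompq kpru rafmc atba stb gzbso
Hunk 4: at line 1 remove [rafmc,atba] add [edofv] -> 5 lines: ompq kpru edofv stb gzbso
Hunk 5: at line 1 remove [kpru,edofv,stb] add [riub,haij,mckd] -> 5 lines: ompq riub haij mckd gzbso
Hunk 6: at line 1 remove [haij] add [axl,uqkl] -> 6 lines: ompq riub axl uqkl mckd gzbso
Hunk 7: at line 1 remove [axl,uqkl] add [rgn,dskaw,uerw] -> 7 lines: ompq riub rgn dskaw uerw mckd gzbso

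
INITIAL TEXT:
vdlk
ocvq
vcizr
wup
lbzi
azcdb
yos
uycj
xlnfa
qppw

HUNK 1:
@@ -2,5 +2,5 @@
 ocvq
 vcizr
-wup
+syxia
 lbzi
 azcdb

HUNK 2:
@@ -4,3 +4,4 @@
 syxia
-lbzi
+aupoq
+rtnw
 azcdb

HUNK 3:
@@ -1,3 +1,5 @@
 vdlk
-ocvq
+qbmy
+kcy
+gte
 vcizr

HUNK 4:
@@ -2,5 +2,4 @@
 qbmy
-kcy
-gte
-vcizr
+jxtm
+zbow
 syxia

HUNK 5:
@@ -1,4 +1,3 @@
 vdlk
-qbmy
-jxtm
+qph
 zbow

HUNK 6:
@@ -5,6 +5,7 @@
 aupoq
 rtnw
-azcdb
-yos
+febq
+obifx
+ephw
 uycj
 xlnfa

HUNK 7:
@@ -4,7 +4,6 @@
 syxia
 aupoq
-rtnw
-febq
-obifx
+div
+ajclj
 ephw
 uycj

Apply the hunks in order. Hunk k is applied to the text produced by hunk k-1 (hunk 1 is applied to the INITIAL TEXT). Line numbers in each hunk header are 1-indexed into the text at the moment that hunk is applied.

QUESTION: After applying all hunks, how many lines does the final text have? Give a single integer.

Hunk 1: at line 2 remove [wup] add [syxia] -> 10 lines: vdlk ocvq vcizr syxia lbzi azcdb yos uycj xlnfa qppw
Hunk 2: at line 4 remove [lbzi] add [aupoq,rtnw] -> 11 lines: vdlk ocvq vcizr syxia aupoq rtnw azcdb yos uycj xlnfa qppw
Hunk 3: at line 1 remove [ocvq] add [qbmy,kcy,gte] -> 13 lines: vdlk qbmy kcy gte vcizr syxia aupoq rtnw azcdb yos uycj xlnfa qppw
Hunk 4: at line 2 remove [kcy,gte,vcizr] add [jxtm,zbow] -> 12 lines: vdlk qbmy jxtm zbow syxia aupoq rtnw azcdb yos uycj xlnfa qppw
Hunk 5: at line 1 remove [qbmy,jxtm] add [qph] -> 11 lines: vdlk qph zbow syxia aupoq rtnw azcdb yos uycj xlnfa qppw
Hunk 6: at line 5 remove [azcdb,yos] add [febq,obifx,ephw] -> 12 lines: vdlk qph zbow syxia aupoq rtnw febq obifx ephw uycj xlnfa qppw
Hunk 7: at line 4 remove [rtnw,febq,obifx] add [div,ajclj] -> 11 lines: vdlk qph zbow syxia aupoq div ajclj ephw uycj xlnfa qppw
Final line count: 11

Answer: 11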